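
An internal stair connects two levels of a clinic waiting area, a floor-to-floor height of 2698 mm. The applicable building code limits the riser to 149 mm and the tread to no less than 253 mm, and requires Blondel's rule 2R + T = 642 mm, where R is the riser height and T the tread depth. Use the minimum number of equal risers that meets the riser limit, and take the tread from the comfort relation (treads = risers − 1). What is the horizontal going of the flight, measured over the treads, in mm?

6444 mm

⌈2698/149⌉ = 19 risers.
Riser R = 2698 / 19 = 142 mm, within the 149 mm limit.
T = 642 − 2·142 = 358 mm, which satisfies the 253 mm minimum.
19 risers give 18 treads; going = 18 × 358 = 6444 mm.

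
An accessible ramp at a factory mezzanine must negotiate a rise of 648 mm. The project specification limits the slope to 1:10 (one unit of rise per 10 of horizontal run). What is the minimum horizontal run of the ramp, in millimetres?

6480 mm

Run = rise × 10 = 648 × 10 = 6480 mm.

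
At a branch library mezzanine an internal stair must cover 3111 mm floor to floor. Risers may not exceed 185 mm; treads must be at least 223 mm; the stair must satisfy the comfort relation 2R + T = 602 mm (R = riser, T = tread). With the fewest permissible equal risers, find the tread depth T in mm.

236 mm

⌈3111/185⌉ = 17 risers.
Riser R = 3111 / 17 = 183 mm, within the 185 mm limit.
Tread T = 602 − 2 × 183 = 236 mm (≥ 223 mm).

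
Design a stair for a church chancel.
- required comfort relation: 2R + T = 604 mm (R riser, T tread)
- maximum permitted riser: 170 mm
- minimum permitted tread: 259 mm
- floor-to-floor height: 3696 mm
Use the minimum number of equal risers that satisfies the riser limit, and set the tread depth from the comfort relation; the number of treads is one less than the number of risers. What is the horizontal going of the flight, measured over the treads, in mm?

3696 / 170 = 21.741 → round up to 22 risers.
Riser R = 3696 / 22 = 168 mm, within the 170 mm limit.
Tread T = 604 − 2 × 168 = 268 mm (≥ 259 mm).
Going = (22 − 1) × 268 = 5628 mm.

5628 mm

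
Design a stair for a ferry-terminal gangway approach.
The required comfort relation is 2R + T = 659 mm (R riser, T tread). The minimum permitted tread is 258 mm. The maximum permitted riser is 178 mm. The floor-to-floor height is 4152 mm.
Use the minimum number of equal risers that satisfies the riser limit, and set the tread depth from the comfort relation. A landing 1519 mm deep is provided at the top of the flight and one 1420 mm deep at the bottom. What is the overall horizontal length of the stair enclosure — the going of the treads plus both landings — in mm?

10138 mm

⌈4152/178⌉ = 24 risers.
Riser R = 4152 / 24 = 173 mm, within the 178 mm limit.
From 2R + T = 659: T = 659 − 346 = 313 mm.
24 risers give 23 treads; going = 23 × 313 = 7199 mm.
Enclosure = 7199 + 1519 + 1420 = 10138 mm.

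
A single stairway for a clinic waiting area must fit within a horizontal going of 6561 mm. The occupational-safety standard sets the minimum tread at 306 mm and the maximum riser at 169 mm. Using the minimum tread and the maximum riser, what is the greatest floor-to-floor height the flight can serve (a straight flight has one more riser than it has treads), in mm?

Treads that fit: ⌊6561 / 306⌋ = 21.
Risers = treads + 1 = 22.
Maximum height = 22 × 169 = 3718 mm.

3718 mm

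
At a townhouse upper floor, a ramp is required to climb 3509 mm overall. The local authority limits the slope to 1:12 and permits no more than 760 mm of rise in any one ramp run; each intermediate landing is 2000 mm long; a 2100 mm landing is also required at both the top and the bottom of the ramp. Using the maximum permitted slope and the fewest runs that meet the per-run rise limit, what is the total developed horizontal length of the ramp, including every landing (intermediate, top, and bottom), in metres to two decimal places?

⌈3509/760⌉ = 5 ramp runs. That means 4 intermediate landings.
Ramp run (horizontal) at 1:12: 3509 × 12 = 42108 mm.
Intermediate landings: 4 × 2000 = 8000 mm.
Top and bottom landings: 2 × 2100 = 4200 mm.
Total = 42108 + 8000 + 4200 = 54308 mm.
= 54.31 m.

54.31 m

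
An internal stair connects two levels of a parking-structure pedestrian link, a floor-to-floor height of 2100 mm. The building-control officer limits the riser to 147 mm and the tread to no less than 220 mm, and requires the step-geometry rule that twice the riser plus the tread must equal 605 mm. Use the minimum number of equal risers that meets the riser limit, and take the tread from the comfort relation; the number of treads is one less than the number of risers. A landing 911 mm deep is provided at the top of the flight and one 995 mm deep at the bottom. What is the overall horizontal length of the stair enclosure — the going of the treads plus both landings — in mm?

6456 mm

2100 / 147 = 14.29, so 15 risers are needed.
R = 2100 ÷ 15 = 140 mm.
T = 605 − 2·140 = 325 mm, which satisfies the 220 mm minimum.
15 risers give 14 treads; going = 14 × 325 = 4550 mm.
Add landings: 4550 + 911 + 995 = 6456 mm.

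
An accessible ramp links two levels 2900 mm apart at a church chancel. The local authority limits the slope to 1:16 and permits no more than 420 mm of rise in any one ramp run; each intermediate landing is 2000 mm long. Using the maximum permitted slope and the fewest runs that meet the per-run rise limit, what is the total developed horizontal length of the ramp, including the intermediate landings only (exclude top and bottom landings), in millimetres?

58400 mm

2900 / 420 = 6.905 → round up to 7 ramp runs. That means 6 intermediate landings.
Ramp run (horizontal) at 1:16: 2900 × 16 = 46400 mm.
Intermediate landings: 6 × 2000 = 12000 mm.
Total developed length = 46400 + 12000 = 58400 mm.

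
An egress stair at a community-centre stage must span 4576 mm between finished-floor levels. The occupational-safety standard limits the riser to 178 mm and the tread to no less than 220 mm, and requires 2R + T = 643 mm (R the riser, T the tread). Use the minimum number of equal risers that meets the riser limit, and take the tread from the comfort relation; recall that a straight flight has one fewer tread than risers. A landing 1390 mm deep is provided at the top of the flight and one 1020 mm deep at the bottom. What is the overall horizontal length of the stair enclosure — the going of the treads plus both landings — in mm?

9685 mm

4576 / 178 = 25.708 → round up to 26 risers.
Each riser is 4576/26 = 176 mm (≤ 178 mm).
From 2R + T = 643: T = 643 − 352 = 291 mm.
Treads = 26 − 1 = 25; going = 25 × 291 = 7275 mm.
Add landings: 7275 + 1390 + 1020 = 9685 mm.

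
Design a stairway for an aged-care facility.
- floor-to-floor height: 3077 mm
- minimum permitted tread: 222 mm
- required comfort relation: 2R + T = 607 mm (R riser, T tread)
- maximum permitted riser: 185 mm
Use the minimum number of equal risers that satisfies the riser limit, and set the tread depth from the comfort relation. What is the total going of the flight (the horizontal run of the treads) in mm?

3077 / 185 = 16.632 → round up to 17 risers.
Each riser is 3077/17 = 181 mm (≤ 185 mm).
Tread T = 607 − 2 × 181 = 245 mm (≥ 222 mm).
Treads = 17 − 1 = 16; going = 16 × 245 = 3920 mm.

3920 mm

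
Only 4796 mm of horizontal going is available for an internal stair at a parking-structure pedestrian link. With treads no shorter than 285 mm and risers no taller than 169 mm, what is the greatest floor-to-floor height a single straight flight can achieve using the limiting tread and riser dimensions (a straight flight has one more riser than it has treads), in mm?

2873 mm

Treads that fit: ⌊4796 / 285⌋ = 16.
Risers = treads + 1 = 17.
Maximum height = 17 × 169 = 2873 mm.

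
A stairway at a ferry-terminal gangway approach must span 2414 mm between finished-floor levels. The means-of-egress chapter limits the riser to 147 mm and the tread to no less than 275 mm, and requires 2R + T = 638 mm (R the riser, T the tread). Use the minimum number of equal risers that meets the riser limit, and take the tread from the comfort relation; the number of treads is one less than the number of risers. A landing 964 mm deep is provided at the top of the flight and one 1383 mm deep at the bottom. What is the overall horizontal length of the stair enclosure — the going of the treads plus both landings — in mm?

At most 147 each: 2414/147 = 16.42, giving 17 risers.
Riser R = 2414 / 17 = 142 mm, within the 147 mm limit.
From 2R + T = 638: T = 638 − 284 = 354 mm.
Treads = 17 − 1 = 16; going = 16 × 354 = 5664 mm.
Enclosure = 5664 + 964 + 1383 = 8011 mm.

8011 mm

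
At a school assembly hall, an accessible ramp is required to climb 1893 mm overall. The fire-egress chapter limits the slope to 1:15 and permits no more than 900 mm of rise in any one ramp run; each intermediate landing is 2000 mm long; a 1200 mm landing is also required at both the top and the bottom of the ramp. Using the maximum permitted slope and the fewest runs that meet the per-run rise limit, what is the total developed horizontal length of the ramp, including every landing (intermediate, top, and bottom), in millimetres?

At most 900 each: 1893/900 = 2.10, giving 3 ramp runs. That means 2 intermediate landings.
Horizontal run for 1893 mm of rise at 1:15 is 1893 × 15 = 28395 mm.
Intermediate landings: 2 × 2000 = 4000 mm.
Top and bottom landings: 2 × 1200 = 2400 mm.
Total = 28395 + 4000 + 2400 = 34795 mm.

34795 mm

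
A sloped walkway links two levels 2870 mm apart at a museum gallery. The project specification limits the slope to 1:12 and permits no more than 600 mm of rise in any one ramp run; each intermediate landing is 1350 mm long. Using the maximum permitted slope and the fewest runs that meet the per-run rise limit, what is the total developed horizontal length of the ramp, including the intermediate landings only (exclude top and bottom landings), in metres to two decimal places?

39.84 m

2870 / 600 = 4.78, so 5 ramp runs are needed. That means 4 intermediate landings.
Horizontal run for 2870 mm of rise at 1:12 is 2870 × 12 = 34440 mm.
Intermediate landings: 4 × 1350 = 5400 mm.
Developed length = 34440 + 5400 = 39840 mm.
= 39.84 m.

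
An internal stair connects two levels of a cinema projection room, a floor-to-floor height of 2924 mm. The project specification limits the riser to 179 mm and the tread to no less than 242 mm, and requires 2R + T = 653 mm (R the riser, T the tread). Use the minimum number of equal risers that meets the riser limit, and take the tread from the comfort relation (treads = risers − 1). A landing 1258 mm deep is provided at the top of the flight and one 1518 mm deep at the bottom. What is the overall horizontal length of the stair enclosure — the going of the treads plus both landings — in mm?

7720 mm

2924 / 179 = 16.335 → round up to 17 risers.
R = 2924 ÷ 17 = 172 mm.
Tread T = 653 − 2 × 172 = 309 mm (≥ 242 mm).
Treads = 17 − 1 = 16; going = 16 × 309 = 4944 mm.
Enclosure = 4944 + 1258 + 1518 = 7720 mm.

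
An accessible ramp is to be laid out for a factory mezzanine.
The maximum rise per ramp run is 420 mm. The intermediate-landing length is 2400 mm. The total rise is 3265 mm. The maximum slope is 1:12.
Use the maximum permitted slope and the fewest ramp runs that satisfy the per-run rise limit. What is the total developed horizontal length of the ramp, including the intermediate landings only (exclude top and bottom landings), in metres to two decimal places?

⌈3265/420⌉ = 8 ramp runs. That means 7 intermediate landings.
Horizontal run for 3265 mm of rise at 1:12 is 3265 × 12 = 39180 mm.
Intermediate landings: 7 × 2400 = 16800 mm.
Developed length = 39180 + 16800 = 55980 mm.
= 55.98 m.

55.98 m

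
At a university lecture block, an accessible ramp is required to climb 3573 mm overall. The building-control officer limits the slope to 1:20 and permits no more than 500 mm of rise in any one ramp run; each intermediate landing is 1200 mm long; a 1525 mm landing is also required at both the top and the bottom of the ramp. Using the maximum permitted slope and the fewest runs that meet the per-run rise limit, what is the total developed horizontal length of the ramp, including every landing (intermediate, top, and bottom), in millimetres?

3573 / 500 = 7.15, so 8 ramp runs are needed. That means 7 intermediate landings.
Ramp run (horizontal) at 1:20: 3573 × 20 = 71460 mm.
Intermediate landings: 7 × 1200 = 8400 mm.
Top and bottom landings: 2 × 1525 = 3050 mm.
Total = 71460 + 8400 + 3050 = 82910 mm.

82910 mm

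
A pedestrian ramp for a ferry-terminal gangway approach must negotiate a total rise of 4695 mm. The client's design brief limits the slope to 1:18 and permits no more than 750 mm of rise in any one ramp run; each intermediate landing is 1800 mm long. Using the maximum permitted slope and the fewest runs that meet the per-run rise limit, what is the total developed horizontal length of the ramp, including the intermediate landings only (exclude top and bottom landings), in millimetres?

At most 750 each: 4695/750 = 6.26, giving 7 ramp runs. That means 6 intermediate landings.
Ramp run (horizontal) at 1:18: 4695 × 18 = 84510 mm.
Intermediate landings: 6 × 1800 = 10800 mm.
Total developed length = 84510 + 10800 = 95310 mm.

95310 mm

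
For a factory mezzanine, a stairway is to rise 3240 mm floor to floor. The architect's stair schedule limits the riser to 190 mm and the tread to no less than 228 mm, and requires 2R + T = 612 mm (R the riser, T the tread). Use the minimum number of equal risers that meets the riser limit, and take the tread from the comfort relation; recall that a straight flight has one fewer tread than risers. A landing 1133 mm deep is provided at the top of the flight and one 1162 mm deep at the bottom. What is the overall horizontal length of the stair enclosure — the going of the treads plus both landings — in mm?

6579 mm

3240 / 190 = 17.05, so 18 risers are needed.
R = 3240 ÷ 18 = 180 mm.
T = 612 − 2·180 = 252 mm, which satisfies the 228 mm minimum.
Treads = 18 − 1 = 17; going = 17 × 252 = 4284 mm.
Add landings: 4284 + 1133 + 1162 = 6579 mm.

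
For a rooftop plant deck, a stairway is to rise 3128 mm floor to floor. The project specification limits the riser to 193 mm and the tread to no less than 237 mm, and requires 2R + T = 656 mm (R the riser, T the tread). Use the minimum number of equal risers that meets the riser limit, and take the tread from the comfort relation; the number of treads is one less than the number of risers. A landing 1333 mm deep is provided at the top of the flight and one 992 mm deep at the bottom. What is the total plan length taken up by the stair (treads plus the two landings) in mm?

6933 mm

3128 / 193 = 16.207 → round up to 17 risers.
Riser R = 3128 / 17 = 184 mm, within the 193 mm limit.
Tread T = 656 − 2 × 184 = 288 mm (≥ 237 mm).
17 risers give 16 treads; going = 16 × 288 = 4608 mm.
Enclosure = 4608 + 1333 + 992 = 6933 mm.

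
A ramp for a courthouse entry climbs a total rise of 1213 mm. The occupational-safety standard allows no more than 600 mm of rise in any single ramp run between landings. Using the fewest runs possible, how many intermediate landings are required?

2 intermediate landings

⌈1213/600⌉ = 3 ramp runs.
3 runs are separated by 2 intermediate landings.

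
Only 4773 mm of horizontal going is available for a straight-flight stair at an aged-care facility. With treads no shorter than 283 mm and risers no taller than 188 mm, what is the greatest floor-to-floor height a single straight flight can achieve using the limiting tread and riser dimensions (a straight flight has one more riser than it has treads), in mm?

3196 mm

Treads that fit: ⌊4773 / 283⌋ = 16.
Risers = treads + 1 = 17.
Maximum height = 17 × 188 = 3196 mm.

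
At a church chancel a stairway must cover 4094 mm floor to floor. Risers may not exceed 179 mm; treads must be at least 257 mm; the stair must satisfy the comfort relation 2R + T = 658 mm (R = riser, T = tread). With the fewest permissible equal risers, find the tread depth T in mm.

302 mm

4094 / 179 = 22.87, so 23 risers are needed.
R = 4094 ÷ 23 = 178 mm.
T = 658 − 2·178 = 302 mm, which satisfies the 257 mm minimum.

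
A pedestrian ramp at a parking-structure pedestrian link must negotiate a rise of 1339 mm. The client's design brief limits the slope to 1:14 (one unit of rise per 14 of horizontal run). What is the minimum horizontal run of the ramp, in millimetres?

At 1:14 the run is 14 × 1339 = 18746 mm.

18746 mm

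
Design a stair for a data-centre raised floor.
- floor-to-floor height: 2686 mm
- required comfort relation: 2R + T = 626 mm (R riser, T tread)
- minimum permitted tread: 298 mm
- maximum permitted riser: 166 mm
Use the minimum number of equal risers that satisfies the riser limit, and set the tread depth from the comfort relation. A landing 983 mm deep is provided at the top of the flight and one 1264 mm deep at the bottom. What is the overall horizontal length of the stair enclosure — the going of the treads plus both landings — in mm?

7207 mm

2686 / 166 = 16.18, so 17 risers are needed.
Each riser is 2686/17 = 158 mm (≤ 166 mm).
Tread T = 626 − 2 × 158 = 310 mm (≥ 298 mm).
Going = (17 − 1) × 310 = 4960 mm.
Add landings: 4960 + 983 + 1264 = 7207 mm.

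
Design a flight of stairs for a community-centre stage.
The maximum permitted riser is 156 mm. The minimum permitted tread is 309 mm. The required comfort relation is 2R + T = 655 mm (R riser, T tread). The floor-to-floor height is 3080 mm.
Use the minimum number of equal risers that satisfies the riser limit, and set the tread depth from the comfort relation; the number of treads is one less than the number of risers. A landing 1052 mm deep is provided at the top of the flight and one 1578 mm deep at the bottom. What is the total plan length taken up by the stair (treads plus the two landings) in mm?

⌈3080/156⌉ = 20 risers.
R = 3080 ÷ 20 = 154 mm.
Tread T = 655 − 2 × 154 = 347 mm (≥ 309 mm).
Going = (20 − 1) × 347 = 6593 mm.
Add landings: 6593 + 1052 + 1578 = 9223 mm.

9223 mm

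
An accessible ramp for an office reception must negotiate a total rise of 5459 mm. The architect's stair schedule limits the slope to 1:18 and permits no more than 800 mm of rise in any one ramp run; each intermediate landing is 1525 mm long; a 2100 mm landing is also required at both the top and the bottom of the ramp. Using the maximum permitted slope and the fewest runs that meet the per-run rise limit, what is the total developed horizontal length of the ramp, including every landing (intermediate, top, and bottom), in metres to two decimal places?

5459 / 800 = 6.824 → round up to 7 ramp runs. That means 6 intermediate landings.
Ramp run (horizontal) at 1:18: 5459 × 18 = 98262 mm.
Intermediate landings: 6 × 1525 = 9150 mm.
Top and bottom landings: 2 × 2100 = 4200 mm.
Total = 98262 + 9150 + 4200 = 111612 mm.
= 111.61 m.

111.61 m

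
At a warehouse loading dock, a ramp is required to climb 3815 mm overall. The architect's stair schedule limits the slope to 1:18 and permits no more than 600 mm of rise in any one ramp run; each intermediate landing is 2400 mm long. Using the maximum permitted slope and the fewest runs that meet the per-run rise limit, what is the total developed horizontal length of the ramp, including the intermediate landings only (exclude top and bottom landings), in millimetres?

83070 mm

3815 / 600 = 6.36, so 7 ramp runs are needed. That means 6 intermediate landings.
Horizontal run for 3815 mm of rise at 1:18 is 3815 × 18 = 68670 mm.
Intermediate landings: 6 × 2400 = 14400 mm.
Developed length = 68670 + 14400 = 83070 mm.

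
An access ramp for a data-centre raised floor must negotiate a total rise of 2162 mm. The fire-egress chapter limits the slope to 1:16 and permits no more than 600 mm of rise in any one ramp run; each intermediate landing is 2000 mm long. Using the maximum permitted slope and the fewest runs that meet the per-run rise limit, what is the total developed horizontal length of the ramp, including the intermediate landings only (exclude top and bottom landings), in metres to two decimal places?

40.59 m

2162 / 600 = 3.603 → round up to 4 ramp runs. That means 3 intermediate landings.
Ramp run (horizontal) at 1:16: 2162 × 16 = 34592 mm.
3 intermediate landings contribute 3 × 2000 = 6000 mm.
Total developed length = 34592 + 6000 = 40592 mm.
= 40.59 m.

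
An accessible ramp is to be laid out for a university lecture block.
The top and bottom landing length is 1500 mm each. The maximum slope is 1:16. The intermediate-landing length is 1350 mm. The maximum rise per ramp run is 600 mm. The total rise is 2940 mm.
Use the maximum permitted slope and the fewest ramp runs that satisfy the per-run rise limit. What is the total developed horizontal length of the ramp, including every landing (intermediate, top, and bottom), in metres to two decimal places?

2940 / 600 = 4.90, so 5 ramp runs are needed. That means 4 intermediate landings.
Ramp run (horizontal) at 1:16: 2940 × 16 = 47040 mm.
4 intermediate landings contribute 4 × 1350 = 5400 mm.
Top and bottom landings: 2 × 1500 = 3000 mm.
Total = 47040 + 5400 + 3000 = 55440 mm.
= 55.44 m.

55.44 m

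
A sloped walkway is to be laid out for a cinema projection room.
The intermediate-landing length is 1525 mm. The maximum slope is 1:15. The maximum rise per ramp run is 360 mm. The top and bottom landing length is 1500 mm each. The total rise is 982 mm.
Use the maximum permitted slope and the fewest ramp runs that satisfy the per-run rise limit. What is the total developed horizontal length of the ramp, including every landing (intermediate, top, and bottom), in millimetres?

20780 mm

⌈982/360⌉ = 3 ramp runs. That means 2 intermediate landings.
Ramp run (horizontal) at 1:15: 982 × 15 = 14730 mm.
Intermediate landings: 2 × 1525 = 3050 mm.
Top and bottom landings: 2 × 1500 = 3000 mm.
Total = 14730 + 3050 + 3000 = 20780 mm.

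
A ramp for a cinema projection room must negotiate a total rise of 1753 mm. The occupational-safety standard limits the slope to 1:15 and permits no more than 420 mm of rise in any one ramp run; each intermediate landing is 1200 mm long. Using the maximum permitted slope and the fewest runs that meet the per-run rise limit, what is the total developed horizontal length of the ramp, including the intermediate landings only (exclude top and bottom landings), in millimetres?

31095 mm

At most 420 each: 1753/420 = 4.17, giving 5 ramp runs. That means 4 intermediate landings.
Horizontal run for 1753 mm of rise at 1:15 is 1753 × 15 = 26295 mm.
4 intermediate landings contribute 4 × 1200 = 4800 mm.
Total developed length = 26295 + 4800 = 31095 mm.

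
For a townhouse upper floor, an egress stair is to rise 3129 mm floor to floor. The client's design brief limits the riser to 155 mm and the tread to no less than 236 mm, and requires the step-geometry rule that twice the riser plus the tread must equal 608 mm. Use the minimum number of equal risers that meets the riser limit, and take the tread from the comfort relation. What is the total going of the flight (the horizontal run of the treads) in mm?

3129 / 155 = 20.187 → round up to 21 risers.
R = 3129 ÷ 21 = 149 mm.
Tread T = 608 − 2 × 149 = 310 mm (≥ 236 mm).
Going = (21 − 1) × 310 = 6200 mm.

6200 mm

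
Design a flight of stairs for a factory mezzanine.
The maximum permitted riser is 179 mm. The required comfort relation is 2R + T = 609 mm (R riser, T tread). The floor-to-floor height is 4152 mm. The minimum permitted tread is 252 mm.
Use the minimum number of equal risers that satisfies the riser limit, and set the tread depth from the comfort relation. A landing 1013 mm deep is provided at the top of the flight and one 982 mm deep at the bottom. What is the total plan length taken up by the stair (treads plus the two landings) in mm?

4152 / 179 = 23.20, so 24 risers are needed.
Each riser is 4152/24 = 173 mm (≤ 179 mm).
T = 609 − 2·173 = 263 mm, which satisfies the 252 mm minimum.
24 risers give 23 treads; going = 23 × 263 = 6049 mm.
Add landings: 6049 + 1013 + 982 = 8044 mm.

8044 mm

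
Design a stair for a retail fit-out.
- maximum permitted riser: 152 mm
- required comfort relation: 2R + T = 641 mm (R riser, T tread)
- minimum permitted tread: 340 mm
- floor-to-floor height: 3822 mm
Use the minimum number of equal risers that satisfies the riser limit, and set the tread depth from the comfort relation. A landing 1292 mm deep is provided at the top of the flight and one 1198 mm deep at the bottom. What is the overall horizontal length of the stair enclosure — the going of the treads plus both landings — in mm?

11165 mm

⌈3822/152⌉ = 26 risers.
Each riser is 3822/26 = 147 mm (≤ 152 mm).
Tread T = 641 − 2 × 147 = 347 mm (≥ 340 mm).
Treads = 26 − 1 = 25; going = 25 × 347 = 8675 mm.
Add landings: 8675 + 1292 + 1198 = 11165 mm.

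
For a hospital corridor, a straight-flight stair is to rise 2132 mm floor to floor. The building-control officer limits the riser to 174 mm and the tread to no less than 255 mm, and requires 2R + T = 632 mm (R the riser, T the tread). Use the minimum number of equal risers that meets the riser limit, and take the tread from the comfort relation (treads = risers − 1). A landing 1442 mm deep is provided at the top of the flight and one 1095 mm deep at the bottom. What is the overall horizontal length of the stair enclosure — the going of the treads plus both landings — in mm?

2132 / 174 = 12.253 → round up to 13 risers.
Each riser is 2132/13 = 164 mm (≤ 174 mm).
Tread T = 632 − 2 × 164 = 304 mm (≥ 255 mm).
Treads = 13 − 1 = 12; going = 12 × 304 = 3648 mm.
Add landings: 3648 + 1442 + 1095 = 6185 mm.

6185 mm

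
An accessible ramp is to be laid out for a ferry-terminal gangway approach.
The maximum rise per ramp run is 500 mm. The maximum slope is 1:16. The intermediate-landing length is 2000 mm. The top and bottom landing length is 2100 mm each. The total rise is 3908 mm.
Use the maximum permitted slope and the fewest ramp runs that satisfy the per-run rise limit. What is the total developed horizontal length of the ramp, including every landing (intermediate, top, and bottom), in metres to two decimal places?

80.73 m

3908 / 500 = 7.82, so 8 ramp runs are needed. That means 7 intermediate landings.
Ramp run (horizontal) at 1:16: 3908 × 16 = 62528 mm.
Intermediate landings: 7 × 2000 = 14000 mm.
Top and bottom landings: 2 × 2100 = 4200 mm.
Total = 62528 + 14000 + 4200 = 80728 mm.
= 80.73 m.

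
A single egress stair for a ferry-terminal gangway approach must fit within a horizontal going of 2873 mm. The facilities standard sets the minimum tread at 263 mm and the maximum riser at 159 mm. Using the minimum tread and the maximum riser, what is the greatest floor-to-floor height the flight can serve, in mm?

1749 mm

Treads that fit: ⌊2873 / 263⌋ = 10.
Risers = treads + 1 = 11.
Maximum height = 11 × 159 = 1749 mm.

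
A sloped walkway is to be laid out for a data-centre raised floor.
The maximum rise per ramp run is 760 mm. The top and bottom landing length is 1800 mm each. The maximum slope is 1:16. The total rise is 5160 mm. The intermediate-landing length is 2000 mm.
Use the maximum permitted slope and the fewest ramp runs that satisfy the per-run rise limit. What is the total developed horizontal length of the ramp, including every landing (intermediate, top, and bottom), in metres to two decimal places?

98.16 m

⌈5160/760⌉ = 7 ramp runs. That means 6 intermediate landings.
Horizontal run for 5160 mm of rise at 1:16 is 5160 × 16 = 82560 mm.
6 intermediate landings contribute 6 × 2000 = 12000 mm.
Top and bottom landings: 2 × 1800 = 3600 mm.
Total = 82560 + 12000 + 3600 = 98160 mm.
= 98.16 m.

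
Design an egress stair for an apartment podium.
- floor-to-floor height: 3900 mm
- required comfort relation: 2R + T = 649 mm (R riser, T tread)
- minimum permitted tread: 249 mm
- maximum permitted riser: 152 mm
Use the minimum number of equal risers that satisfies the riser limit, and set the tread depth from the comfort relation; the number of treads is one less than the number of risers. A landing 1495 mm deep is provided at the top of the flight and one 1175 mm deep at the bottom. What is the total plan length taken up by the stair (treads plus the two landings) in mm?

3900 / 152 = 25.658 → round up to 26 risers.
Riser R = 3900 / 26 = 150 mm, within the 152 mm limit.
From 2R + T = 649: T = 649 − 300 = 349 mm.
26 risers give 25 treads; going = 25 × 349 = 8725 mm.
Add landings: 8725 + 1495 + 1175 = 11395 mm.

11395 mm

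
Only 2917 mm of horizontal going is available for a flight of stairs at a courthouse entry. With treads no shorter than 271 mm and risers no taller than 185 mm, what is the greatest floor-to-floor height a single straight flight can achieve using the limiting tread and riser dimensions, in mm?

2035 mm

2917 / 271 = 10.76, so 10 treads fit.
Risers = treads + 1 = 11.
Maximum height = 11 × 185 = 2035 mm.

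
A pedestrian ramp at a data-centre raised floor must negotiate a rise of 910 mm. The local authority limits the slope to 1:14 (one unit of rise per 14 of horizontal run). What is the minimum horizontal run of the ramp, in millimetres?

12740 mm

Run = rise × 14 = 910 × 14 = 12740 mm.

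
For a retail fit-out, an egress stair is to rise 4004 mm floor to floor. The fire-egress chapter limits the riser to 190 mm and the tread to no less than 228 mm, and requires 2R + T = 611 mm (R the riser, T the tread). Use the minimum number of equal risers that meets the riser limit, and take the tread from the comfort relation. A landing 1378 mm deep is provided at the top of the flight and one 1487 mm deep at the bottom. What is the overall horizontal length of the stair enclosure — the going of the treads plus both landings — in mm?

8052 mm

4004 / 190 = 21.07, so 22 risers are needed.
Riser R = 4004 / 22 = 182 mm, within the 190 mm limit.
From 2R + T = 611: T = 611 − 364 = 247 mm.
Going = (22 − 1) × 247 = 5187 mm.
Enclosure = 5187 + 1378 + 1487 = 8052 mm.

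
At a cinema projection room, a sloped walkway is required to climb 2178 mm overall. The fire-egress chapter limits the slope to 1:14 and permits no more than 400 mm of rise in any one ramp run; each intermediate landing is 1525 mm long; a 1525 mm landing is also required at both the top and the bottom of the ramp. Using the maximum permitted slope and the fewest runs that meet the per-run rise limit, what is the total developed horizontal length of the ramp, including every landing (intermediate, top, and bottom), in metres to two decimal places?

2178 / 400 = 5.45, so 6 ramp runs are needed. That means 5 intermediate landings.
Ramp run (horizontal) at 1:14: 2178 × 14 = 30492 mm.
5 intermediate landings contribute 5 × 1525 = 7625 mm.
Top and bottom landings: 2 × 1525 = 3050 mm.
Total = 30492 + 7625 + 3050 = 41167 mm.
= 41.17 m.

41.17 m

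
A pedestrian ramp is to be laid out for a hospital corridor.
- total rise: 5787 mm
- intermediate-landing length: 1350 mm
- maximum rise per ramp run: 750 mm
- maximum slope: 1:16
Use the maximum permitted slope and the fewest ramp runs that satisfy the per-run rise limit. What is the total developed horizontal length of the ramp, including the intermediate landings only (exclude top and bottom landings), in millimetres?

102042 mm

At most 750 each: 5787/750 = 7.72, giving 8 ramp runs. That means 7 intermediate landings.
Horizontal run for 5787 mm of rise at 1:16 is 5787 × 16 = 92592 mm.
7 intermediate landings contribute 7 × 1350 = 9450 mm.
Developed length = 92592 + 9450 = 102042 mm.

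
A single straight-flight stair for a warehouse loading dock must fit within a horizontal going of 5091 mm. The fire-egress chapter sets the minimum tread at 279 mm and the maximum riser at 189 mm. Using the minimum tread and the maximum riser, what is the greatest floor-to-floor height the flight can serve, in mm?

3591 mm

5091 / 279 = 18.25, so 18 treads fit.
Risers = treads + 1 = 19.
Maximum height = 19 × 189 = 3591 mm.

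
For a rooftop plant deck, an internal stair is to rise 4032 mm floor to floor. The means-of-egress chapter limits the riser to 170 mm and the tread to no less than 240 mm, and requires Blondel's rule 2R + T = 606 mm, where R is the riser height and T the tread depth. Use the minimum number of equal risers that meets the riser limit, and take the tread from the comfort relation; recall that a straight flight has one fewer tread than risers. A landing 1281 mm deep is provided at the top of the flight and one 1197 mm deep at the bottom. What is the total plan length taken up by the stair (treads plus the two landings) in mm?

⌈4032/170⌉ = 24 risers.
R = 4032 ÷ 24 = 168 mm.
From 2R + T = 606: T = 606 − 336 = 270 mm.
Treads = 24 − 1 = 23; going = 23 × 270 = 6210 mm.
Enclosure = 6210 + 1281 + 1197 = 8688 mm.

8688 mm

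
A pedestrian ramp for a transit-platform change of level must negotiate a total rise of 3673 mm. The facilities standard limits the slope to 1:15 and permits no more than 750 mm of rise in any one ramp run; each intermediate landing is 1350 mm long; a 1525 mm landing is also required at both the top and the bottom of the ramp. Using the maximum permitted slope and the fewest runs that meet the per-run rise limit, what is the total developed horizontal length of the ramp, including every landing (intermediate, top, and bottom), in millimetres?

63545 mm

3673 / 750 = 4.90, so 5 ramp runs are needed. That means 4 intermediate landings.
Ramp run (horizontal) at 1:15: 3673 × 15 = 55095 mm.
Intermediate landings: 4 × 1350 = 5400 mm.
Top and bottom landings: 2 × 1525 = 3050 mm.
Total = 55095 + 5400 + 3050 = 63545 mm.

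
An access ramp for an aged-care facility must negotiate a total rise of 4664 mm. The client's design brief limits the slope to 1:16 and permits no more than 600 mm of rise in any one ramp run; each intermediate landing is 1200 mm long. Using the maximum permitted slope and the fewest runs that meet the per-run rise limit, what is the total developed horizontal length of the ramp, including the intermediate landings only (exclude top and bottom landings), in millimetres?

83024 mm

4664 / 600 = 7.77, so 8 ramp runs are needed. That means 7 intermediate landings.
Horizontal run for 4664 mm of rise at 1:16 is 4664 × 16 = 74624 mm.
Intermediate landings: 7 × 1200 = 8400 mm.
Total developed length = 74624 + 8400 = 83024 mm.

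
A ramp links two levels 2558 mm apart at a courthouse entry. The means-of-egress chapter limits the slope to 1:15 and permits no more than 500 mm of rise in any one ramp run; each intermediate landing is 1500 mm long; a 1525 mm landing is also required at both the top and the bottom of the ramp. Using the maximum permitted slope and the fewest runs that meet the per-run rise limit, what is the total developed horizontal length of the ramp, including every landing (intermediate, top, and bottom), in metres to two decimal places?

48.92 m

⌈2558/500⌉ = 6 ramp runs. That means 5 intermediate landings.
Ramp run (horizontal) at 1:15: 2558 × 15 = 38370 mm.
Intermediate landings: 5 × 1500 = 7500 mm.
Top and bottom landings: 2 × 1525 = 3050 mm.
Total = 38370 + 7500 + 3050 = 48920 mm.
= 48.92 m.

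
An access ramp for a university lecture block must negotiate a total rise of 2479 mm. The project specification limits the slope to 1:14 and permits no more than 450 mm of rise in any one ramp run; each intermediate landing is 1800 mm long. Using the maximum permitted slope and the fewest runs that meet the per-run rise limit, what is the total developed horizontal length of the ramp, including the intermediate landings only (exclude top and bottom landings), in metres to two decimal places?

2479 / 450 = 5.51, so 6 ramp runs are needed. That means 5 intermediate landings.
Ramp run (horizontal) at 1:14: 2479 × 14 = 34706 mm.
5 intermediate landings contribute 5 × 1800 = 9000 mm.
Developed length = 34706 + 9000 = 43706 mm.
= 43.71 m.

43.71 m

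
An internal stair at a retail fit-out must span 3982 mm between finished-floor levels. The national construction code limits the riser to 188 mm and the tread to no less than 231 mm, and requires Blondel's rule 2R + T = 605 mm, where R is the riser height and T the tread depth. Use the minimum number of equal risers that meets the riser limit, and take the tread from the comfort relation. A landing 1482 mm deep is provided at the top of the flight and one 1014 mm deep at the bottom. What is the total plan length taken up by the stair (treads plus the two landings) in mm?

⌈3982/188⌉ = 22 risers.
Each riser is 3982/22 = 181 mm (≤ 188 mm).
From 2R + T = 605: T = 605 − 362 = 243 mm.
22 risers give 21 treads; going = 21 × 243 = 5103 mm.
Add landings: 5103 + 1482 + 1014 = 7599 mm.

7599 mm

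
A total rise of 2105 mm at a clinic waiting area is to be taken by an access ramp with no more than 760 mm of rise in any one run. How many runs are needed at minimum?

2105 / 760 = 2.770 → round up to 3 ramp runs.

3 runs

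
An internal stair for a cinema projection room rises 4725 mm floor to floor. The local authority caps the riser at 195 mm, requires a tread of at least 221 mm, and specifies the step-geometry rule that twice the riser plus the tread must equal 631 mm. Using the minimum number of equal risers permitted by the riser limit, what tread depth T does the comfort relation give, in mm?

4725 / 195 = 24.23, so 25 risers are needed.
Riser R = 4725 / 25 = 189 mm, within the 195 mm limit.
From 2R + T = 631: T = 631 − 378 = 253 mm.

253 mm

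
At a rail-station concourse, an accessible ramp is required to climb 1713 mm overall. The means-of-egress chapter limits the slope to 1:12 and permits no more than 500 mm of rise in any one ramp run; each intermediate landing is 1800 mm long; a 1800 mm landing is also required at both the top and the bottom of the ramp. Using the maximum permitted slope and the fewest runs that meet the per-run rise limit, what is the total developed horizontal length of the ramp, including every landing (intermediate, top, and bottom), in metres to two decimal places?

⌈1713/500⌉ = 4 ramp runs. That means 3 intermediate landings.
Horizontal run for 1713 mm of rise at 1:12 is 1713 × 12 = 20556 mm.
3 intermediate landings contribute 3 × 1800 = 5400 mm.
Top and bottom landings: 2 × 1800 = 3600 mm.
Total = 20556 + 5400 + 3600 = 29556 mm.
= 29.56 m.

29.56 m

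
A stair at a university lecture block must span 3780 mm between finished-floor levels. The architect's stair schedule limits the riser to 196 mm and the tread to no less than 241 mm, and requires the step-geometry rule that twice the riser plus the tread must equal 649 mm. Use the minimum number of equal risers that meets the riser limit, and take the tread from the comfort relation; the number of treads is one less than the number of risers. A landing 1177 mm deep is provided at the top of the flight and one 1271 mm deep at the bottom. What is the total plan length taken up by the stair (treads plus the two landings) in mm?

7597 mm

3780 / 196 = 19.286 → round up to 20 risers.
Each riser is 3780/20 = 189 mm (≤ 196 mm).
T = 649 − 2·189 = 271 mm, which satisfies the 241 mm minimum.
Treads = 20 − 1 = 19; going = 19 × 271 = 5149 mm.
Add landings: 5149 + 1177 + 1271 = 7597 mm.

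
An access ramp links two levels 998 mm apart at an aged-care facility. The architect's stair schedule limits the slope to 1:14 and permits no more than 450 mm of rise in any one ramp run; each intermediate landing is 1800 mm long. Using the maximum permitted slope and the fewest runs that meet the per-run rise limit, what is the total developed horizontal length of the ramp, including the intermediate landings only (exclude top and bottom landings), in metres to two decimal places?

17.57 m

At most 450 each: 998/450 = 2.22, giving 3 ramp runs. That means 2 intermediate landings.
Ramp run (horizontal) at 1:14: 998 × 14 = 13972 mm.
Intermediate landings: 2 × 1800 = 3600 mm.
Total developed length = 13972 + 3600 = 17572 mm.
= 17.57 m.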